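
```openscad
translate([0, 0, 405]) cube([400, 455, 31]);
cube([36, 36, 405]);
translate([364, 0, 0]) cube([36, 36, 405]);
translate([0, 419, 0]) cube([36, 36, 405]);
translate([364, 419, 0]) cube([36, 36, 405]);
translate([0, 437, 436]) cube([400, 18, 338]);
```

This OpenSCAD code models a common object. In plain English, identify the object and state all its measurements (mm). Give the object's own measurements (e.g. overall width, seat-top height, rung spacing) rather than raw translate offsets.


A chair. The seat is a 400×455×31 mm slab with its top at z = 436 mm, on four 36×36 mm corner legs (flush with the seat edges, standing on z = 0). A flat backrest 18 mm thick, 338 mm tall, spans the full seat width and rises from the seat top along its +y edge, rear face flush with the rear of the seat.


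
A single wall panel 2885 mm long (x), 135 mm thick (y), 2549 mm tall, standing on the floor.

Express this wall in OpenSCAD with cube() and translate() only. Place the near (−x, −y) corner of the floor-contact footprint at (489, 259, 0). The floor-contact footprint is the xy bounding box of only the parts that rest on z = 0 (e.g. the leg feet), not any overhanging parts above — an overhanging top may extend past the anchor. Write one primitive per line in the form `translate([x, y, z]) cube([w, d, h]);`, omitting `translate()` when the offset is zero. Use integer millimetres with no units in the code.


translate([489, 259, 0]) cube([2885, 135, 2549]);


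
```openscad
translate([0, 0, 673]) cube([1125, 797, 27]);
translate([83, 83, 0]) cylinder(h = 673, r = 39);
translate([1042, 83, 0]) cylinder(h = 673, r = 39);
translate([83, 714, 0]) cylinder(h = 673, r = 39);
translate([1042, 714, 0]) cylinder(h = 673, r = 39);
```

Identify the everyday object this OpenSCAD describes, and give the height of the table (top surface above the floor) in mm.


A table. The table height is 700 mm.

A 1125×797×27 slab sits at z = 673 on four Ø78 mm round legs — a table. The top surface is at 673 + 27 = 700 mm.


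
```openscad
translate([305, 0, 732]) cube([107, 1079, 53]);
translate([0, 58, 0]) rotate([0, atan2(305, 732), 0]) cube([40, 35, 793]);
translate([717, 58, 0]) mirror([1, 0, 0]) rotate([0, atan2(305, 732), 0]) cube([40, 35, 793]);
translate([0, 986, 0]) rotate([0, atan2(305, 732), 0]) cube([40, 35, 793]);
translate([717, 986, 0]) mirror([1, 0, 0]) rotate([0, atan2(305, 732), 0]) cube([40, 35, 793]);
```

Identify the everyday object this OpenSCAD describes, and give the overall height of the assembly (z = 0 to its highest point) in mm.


A sawhorse. The overall height is 785 mm.

A beam across two mirrored pairs of raked legs — a sawhorse. The beam's underside is at z = 732 (matching the legs' vertical rise in atan2(305, 732)) and the beam is 53 mm tall, so its top is at 732 + 53 = 785 mm. The raked legs top out at the beam's underside, so that is the highest point.


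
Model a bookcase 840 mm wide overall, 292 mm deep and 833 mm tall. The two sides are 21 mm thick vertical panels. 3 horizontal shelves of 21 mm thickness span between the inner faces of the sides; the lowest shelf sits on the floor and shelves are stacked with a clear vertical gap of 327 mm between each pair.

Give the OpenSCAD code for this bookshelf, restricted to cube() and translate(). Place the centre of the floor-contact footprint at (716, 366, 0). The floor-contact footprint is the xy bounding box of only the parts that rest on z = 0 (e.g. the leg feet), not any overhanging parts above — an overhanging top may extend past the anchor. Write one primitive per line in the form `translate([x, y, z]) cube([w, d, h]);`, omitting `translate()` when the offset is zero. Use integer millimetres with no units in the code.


translate([296, 220, 0]) cube([21, 292, 833]);
translate([1115, 220, 0]) cube([21, 292, 833]);
translate([317, 220, 0]) cube([798, 292, 21]);
translate([317, 220, 348]) cube([798, 292, 21]);
translate([317, 220, 696]) cube([798, 292, 21]);


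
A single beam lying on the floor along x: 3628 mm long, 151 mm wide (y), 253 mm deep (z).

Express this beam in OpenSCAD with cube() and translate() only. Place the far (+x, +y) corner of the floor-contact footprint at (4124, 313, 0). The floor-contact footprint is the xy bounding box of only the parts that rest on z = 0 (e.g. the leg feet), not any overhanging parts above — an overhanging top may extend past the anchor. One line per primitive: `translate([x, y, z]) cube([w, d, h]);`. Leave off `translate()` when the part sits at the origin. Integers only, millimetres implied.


translate([496, 162, 0]) cube([3628, 151, 253]);


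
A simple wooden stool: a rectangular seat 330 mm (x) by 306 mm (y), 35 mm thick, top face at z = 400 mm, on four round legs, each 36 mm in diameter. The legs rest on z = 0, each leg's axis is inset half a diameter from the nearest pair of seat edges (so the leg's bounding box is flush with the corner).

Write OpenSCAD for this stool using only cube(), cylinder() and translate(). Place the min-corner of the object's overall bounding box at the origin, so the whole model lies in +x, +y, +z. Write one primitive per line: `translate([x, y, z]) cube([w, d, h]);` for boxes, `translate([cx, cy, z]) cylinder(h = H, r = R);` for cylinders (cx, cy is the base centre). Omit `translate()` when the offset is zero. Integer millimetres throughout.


translate([0, 0, 365]) cube([330, 306, 35]);
translate([18, 18, 0]) cylinder(h = 365, r = 18);
translate([312, 18, 0]) cylinder(h = 365, r = 18);
translate([18, 288, 0]) cylinder(h = 365, r = 18);
translate([312, 288, 0]) cylinder(h = 365, r = 18);


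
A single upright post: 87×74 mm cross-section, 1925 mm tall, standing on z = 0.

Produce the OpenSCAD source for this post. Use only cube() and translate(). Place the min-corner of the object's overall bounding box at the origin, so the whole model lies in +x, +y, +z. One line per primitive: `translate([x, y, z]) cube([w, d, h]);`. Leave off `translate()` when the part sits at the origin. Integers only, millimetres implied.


cube([87, 74, 1925]);


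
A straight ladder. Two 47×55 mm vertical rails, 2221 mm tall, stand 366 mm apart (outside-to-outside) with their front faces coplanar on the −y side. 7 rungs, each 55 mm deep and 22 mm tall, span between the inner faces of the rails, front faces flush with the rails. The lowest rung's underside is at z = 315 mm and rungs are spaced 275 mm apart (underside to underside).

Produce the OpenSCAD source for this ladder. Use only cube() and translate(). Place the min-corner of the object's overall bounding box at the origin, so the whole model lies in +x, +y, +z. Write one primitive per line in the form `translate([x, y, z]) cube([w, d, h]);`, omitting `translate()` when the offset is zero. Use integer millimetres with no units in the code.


cube([47, 55, 2221]);
translate([319, 0, 0]) cube([47, 55, 2221]);
translate([47, 0, 315]) cube([272, 55, 22]);
translate([47, 0, 590]) cube([272, 55, 22]);
translate([47, 0, 865]) cube([272, 55, 22]);
translate([47, 0, 1140]) cube([272, 55, 22]);
translate([47, 0, 1415]) cube([272, 55, 22]);
translate([47, 0, 1690]) cube([272, 55, 22]);
translate([47, 0, 1965]) cube([272, 55, 22]);


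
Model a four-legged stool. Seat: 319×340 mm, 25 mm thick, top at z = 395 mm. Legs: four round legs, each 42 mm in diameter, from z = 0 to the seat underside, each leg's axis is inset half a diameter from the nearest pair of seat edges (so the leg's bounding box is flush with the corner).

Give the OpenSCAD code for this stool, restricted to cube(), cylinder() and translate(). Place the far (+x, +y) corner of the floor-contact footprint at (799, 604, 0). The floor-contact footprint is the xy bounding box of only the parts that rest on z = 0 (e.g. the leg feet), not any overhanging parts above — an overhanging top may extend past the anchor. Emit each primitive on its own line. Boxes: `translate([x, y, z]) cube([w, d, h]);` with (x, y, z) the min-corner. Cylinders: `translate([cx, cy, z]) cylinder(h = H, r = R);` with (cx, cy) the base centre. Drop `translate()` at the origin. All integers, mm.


translate([480, 264, 370]) cube([319, 340, 25]);
translate([501, 285, 0]) cylinder(h = 370, r = 21);
translate([778, 285, 0]) cylinder(h = 370, r = 21);
translate([501, 583, 0]) cylinder(h = 370, r = 21);
translate([778, 583, 0]) cylinder(h = 370, r = 21);


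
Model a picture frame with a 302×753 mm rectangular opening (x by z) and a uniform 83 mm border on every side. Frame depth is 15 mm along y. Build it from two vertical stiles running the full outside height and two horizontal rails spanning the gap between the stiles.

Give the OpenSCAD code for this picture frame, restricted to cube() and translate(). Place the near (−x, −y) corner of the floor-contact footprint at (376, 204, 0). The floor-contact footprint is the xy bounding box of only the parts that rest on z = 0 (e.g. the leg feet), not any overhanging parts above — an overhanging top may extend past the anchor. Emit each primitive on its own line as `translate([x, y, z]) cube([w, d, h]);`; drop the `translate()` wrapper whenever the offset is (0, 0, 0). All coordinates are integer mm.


translate([376, 204, 0]) cube([83, 15, 919]);
translate([761, 204, 0]) cube([83, 15, 919]);
translate([459, 204, 0]) cube([302, 15, 83]);
translate([459, 204, 836]) cube([302, 15, 83]);


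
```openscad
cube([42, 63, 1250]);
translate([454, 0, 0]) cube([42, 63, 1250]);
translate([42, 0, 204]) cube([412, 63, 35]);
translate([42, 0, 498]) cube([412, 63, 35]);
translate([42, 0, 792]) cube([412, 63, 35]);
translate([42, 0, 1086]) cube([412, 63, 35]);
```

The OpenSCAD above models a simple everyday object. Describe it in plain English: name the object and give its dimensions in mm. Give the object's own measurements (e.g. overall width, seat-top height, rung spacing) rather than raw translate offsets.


A straight ladder. Two 42×63 mm vertical rails, 1250 mm tall, stand 496 mm apart (outside-to-outside) with their front faces coplanar on the −y side. 4 rungs, each 63 mm deep and 35 mm tall, span between the inner faces of the rails, front faces flush with the rails. The lowest rung's underside is at z = 204 mm and rungs are spaced 294 mm apart (underside to underside).


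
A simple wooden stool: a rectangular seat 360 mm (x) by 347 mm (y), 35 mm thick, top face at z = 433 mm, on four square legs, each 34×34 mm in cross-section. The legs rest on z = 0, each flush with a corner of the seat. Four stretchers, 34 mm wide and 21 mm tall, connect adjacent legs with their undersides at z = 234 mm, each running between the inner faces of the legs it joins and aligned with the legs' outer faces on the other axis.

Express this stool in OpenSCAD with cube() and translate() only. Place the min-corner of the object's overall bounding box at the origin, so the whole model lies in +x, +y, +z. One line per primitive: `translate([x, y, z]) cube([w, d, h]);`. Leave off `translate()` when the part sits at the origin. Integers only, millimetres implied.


// leg_h = 433 - 35 = 398
// stretcher span = 360 - 2*34 = 292
translate([0, 0, 398]) cube([360, 347, 35]);
cube([34, 34, 398]);
translate([326, 0, 0]) cube([34, 34, 398]);
translate([0, 313, 0]) cube([34, 34, 398]);
translate([326, 313, 0]) cube([34, 34, 398]);
translate([34, 0, 234]) cube([292, 34, 21]);
translate([34, 313, 234]) cube([292, 34, 21]);
translate([0, 34, 234]) cube([34, 279, 21]);
translate([326, 34, 234]) cube([34, 279, 21]);


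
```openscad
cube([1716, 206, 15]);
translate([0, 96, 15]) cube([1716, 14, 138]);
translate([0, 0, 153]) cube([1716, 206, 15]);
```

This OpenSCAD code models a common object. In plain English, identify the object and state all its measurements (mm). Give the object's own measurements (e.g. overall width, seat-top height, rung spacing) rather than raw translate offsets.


An I-beam lying along x, 1716 mm long. Overall section height 168 mm. Two flanges 206 mm wide (y) and 15 mm thick, one on the floor and one at the top; a web 14 mm thick runs between them, centred on the flange width.


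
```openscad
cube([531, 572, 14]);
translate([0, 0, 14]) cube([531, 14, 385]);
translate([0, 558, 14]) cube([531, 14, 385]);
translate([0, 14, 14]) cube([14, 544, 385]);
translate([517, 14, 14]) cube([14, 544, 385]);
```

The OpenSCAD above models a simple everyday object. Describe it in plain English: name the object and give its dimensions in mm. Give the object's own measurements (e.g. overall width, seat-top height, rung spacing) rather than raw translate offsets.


An open-topped rectangular box: outside dimensions 531×572×399 mm, with a uniform wall and base thickness of 14 mm. The base is a full 531×572 slab on the floor; four walls sit on top of the base. The front and back walls (the −y and +y sides) span the full width; the two side walls fit between them.


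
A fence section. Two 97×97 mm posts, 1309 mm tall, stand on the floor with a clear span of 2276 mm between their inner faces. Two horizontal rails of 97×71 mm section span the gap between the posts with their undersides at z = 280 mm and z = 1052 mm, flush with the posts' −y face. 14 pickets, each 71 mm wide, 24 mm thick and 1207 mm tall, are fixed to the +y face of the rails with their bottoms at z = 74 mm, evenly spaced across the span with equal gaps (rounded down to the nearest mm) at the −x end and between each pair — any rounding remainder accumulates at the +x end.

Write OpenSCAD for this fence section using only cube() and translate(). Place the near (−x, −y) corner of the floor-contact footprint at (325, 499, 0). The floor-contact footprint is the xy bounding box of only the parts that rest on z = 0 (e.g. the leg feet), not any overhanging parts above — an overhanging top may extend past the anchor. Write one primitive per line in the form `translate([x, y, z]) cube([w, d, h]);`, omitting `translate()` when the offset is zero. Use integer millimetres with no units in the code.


translate([325, 499, 0]) cube([97, 97, 1309]);
translate([2698, 499, 0]) cube([97, 97, 1309]);
translate([422, 499, 280]) cube([2276, 97, 71]);
translate([422, 499, 1052]) cube([2276, 97, 71]);
translate([507, 596, 74]) cube([71, 24, 1207]);
translate([663, 596, 74]) cube([71, 24, 1207]);
translate([819, 596, 74]) cube([71, 24, 1207]);
translate([975, 596, 74]) cube([71, 24, 1207]);
translate([1131, 596, 74]) cube([71, 24, 1207]);
translate([1287, 596, 74]) cube([71, 24, 1207]);
translate([1443, 596, 74]) cube([71, 24, 1207]);
translate([1599, 596, 74]) cube([71, 24, 1207]);
translate([1755, 596, 74]) cube([71, 24, 1207]);
translate([1911, 596, 74]) cube([71, 24, 1207]);
translate([2067, 596, 74]) cube([71, 24, 1207]);
translate([2223, 596, 74]) cube([71, 24, 1207]);
translate([2379, 596, 74]) cube([71, 24, 1207]);
translate([2535, 596, 74]) cube([71, 24, 1207]);


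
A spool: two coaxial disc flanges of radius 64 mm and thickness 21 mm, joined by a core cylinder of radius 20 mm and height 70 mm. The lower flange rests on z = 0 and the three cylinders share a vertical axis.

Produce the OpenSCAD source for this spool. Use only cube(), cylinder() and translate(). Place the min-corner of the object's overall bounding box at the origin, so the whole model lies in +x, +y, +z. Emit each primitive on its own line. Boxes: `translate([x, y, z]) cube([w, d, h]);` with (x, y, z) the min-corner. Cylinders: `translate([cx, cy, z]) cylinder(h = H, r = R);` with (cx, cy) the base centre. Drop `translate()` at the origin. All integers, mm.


translate([64, 64, 0]) cylinder(h = 21, r = 64);
translate([64, 64, 21]) cylinder(h = 70, r = 20);
translate([64, 64, 91]) cylinder(h = 21, r = 64);


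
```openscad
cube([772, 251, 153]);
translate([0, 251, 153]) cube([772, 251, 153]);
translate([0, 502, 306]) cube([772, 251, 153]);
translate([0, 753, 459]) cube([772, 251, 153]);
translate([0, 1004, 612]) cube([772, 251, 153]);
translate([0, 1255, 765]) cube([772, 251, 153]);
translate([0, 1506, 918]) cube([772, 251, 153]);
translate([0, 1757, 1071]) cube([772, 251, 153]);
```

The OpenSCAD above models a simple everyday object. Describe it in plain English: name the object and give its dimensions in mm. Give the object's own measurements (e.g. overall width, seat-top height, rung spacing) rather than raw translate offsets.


A straight staircase of 8 solid steps. Each step is 772 mm wide (x), 251 mm deep (y, the going) and 153 mm tall (the rise). The first step rests on the floor; each subsequent step sits one going further in +y and one rise higher in +z, directly behind and above the previous step with no overlap.


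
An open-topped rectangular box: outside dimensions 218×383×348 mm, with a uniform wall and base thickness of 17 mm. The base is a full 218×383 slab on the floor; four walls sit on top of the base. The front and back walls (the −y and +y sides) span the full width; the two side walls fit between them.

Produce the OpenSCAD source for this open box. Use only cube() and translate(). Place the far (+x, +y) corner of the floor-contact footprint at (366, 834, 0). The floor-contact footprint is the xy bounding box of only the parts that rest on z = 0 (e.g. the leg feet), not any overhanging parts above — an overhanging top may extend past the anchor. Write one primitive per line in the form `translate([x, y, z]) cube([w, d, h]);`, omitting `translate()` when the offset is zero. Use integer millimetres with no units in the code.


translate([148, 451, 0]) cube([218, 383, 17]);
translate([148, 451, 17]) cube([218, 17, 331]);
translate([148, 817, 17]) cube([218, 17, 331]);
translate([148, 468, 17]) cube([17, 349, 331]);
translate([349, 468, 17]) cube([17, 349, 331]);


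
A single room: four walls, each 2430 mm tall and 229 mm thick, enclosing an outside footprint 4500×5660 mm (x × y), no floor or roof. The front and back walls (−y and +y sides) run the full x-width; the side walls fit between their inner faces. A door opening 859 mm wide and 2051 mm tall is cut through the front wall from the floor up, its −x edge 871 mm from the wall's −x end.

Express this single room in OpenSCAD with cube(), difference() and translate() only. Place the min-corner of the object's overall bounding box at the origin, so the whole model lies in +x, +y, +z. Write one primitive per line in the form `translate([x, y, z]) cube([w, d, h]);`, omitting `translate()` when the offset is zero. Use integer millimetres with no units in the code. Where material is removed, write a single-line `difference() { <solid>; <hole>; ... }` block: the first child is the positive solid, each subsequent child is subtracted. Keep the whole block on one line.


difference() { cube([4500, 229, 2430]); translate([871, 0, 0]) cube([859, 229, 2051]); }
translate([0, 5431, 0]) cube([4500, 229, 2430]);
translate([0, 229, 0]) cube([229, 5202, 2430]);
translate([4271, 229, 0]) cube([229, 5202, 2430]);


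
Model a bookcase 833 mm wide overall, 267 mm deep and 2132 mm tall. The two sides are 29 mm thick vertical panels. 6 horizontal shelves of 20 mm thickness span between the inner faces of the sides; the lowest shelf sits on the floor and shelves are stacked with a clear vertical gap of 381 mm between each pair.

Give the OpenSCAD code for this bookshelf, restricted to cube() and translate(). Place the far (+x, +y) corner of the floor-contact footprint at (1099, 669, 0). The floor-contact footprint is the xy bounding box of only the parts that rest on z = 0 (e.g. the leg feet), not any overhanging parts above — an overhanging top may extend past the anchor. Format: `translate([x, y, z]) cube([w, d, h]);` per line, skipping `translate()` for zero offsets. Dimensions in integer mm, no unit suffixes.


translate([266, 402, 0]) cube([29, 267, 2132]);
translate([1070, 402, 0]) cube([29, 267, 2132]);
translate([295, 402, 0]) cube([775, 267, 20]);
translate([295, 402, 401]) cube([775, 267, 20]);
translate([295, 402, 802]) cube([775, 267, 20]);
translate([295, 402, 1203]) cube([775, 267, 20]);
translate([295, 402, 1604]) cube([775, 267, 20]);
translate([295, 402, 2005]) cube([775, 267, 20]);


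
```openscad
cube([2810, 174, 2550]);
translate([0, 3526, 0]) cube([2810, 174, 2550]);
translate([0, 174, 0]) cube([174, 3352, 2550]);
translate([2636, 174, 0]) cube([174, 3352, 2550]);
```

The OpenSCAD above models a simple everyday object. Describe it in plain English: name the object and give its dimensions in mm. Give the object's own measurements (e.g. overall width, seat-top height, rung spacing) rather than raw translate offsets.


The wall frame of a small rectangular building: four walls, each 2550 mm tall and 174 mm thick, enclosing a footprint 2810 mm (x) by 3700 mm (y) outside-to-outside, with no floor or roof. The front and back walls (the −y and +y sides) span the full width; the two side walls fit between them.


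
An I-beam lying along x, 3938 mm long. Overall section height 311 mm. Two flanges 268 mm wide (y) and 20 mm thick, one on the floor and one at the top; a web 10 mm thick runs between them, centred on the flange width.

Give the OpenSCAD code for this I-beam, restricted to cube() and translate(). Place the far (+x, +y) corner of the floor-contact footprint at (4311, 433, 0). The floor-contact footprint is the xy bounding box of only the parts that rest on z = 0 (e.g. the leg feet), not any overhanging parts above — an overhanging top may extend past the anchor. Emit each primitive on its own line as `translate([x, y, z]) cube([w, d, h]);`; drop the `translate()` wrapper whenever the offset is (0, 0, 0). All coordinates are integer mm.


translate([373, 165, 0]) cube([3938, 268, 20]);
translate([373, 294, 20]) cube([3938, 10, 271]);
translate([373, 165, 291]) cube([3938, 268, 20]);


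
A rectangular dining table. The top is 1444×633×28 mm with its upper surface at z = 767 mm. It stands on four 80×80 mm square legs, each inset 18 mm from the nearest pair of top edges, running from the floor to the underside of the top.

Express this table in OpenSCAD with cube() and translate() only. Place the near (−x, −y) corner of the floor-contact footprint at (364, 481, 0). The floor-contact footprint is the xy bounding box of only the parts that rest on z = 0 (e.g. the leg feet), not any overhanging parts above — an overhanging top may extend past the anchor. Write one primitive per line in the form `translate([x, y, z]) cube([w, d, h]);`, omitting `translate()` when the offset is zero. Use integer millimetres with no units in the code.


translate([346, 463, 739]) cube([1444, 633, 28]);
translate([364, 481, 0]) cube([80, 80, 739]);
translate([1692, 481, 0]) cube([80, 80, 739]);
translate([364, 998, 0]) cube([80, 80, 739]);
translate([1692, 998, 0]) cube([80, 80, 739]);


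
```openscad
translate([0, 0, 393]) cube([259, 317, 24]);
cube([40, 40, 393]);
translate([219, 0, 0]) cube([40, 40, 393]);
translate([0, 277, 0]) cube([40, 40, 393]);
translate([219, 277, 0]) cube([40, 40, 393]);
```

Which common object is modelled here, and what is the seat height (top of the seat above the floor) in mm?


A stool. The seat height is 417 mm.

A 259×317×24 slab at z = 393 on four corner posts — a stool. The seat top is 393 + 24 = 417 mm.


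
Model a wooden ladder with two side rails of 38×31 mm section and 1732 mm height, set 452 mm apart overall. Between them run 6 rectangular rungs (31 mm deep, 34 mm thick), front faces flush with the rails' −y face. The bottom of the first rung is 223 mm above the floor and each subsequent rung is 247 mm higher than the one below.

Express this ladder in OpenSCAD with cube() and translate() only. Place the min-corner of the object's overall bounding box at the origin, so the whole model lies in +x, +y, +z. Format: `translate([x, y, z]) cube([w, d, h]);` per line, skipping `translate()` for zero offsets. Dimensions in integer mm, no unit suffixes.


cube([38, 31, 1732]);
translate([414, 0, 0]) cube([38, 31, 1732]);
translate([38, 0, 223]) cube([376, 31, 34]);
translate([38, 0, 470]) cube([376, 31, 34]);
translate([38, 0, 717]) cube([376, 31, 34]);
translate([38, 0, 964]) cube([376, 31, 34]);
translate([38, 0, 1211]) cube([376, 31, 34]);
translate([38, 0, 1458]) cube([376, 31, 34]);


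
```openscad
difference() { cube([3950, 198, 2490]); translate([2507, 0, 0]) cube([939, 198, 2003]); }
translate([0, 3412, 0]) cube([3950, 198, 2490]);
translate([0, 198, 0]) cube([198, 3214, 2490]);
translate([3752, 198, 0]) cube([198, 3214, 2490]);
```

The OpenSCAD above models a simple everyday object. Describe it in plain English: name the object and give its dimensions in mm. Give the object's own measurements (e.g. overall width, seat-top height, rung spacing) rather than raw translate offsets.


A single room: four walls, each 2490 mm tall and 198 mm thick, enclosing an outside footprint 3950×3610 mm (x × y), no floor or roof. The front and back walls (−y and +y sides) run the full x-width; the side walls fit between their inner faces. A door opening 939 mm wide and 2003 mm tall is cut through the front wall from the floor up, its −x edge 2507 mm from the wall's −x end.


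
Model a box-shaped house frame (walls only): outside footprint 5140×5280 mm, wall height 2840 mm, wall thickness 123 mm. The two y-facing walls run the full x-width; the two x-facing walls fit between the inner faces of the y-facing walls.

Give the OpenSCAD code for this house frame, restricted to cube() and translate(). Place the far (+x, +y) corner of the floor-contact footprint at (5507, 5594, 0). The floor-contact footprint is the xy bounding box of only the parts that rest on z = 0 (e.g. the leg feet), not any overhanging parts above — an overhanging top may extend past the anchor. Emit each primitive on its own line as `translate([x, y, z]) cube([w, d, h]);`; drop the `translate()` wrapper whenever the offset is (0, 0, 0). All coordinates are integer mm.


translate([367, 314, 0]) cube([5140, 123, 2840]);
translate([367, 5471, 0]) cube([5140, 123, 2840]);
translate([367, 437, 0]) cube([123, 5034, 2840]);
translate([5384, 437, 0]) cube([123, 5034, 2840]);


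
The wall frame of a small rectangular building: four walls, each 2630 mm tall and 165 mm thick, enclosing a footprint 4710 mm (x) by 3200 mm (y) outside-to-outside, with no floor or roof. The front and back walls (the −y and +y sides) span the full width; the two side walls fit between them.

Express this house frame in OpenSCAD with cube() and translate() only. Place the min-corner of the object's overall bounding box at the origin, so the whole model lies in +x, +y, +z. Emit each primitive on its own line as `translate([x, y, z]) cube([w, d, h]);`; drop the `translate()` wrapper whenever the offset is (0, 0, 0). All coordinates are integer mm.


cube([4710, 165, 2630]);
translate([0, 3035, 0]) cube([4710, 165, 2630]);
translate([0, 165, 0]) cube([165, 2870, 2630]);
translate([4545, 165, 0]) cube([165, 2870, 2630]);


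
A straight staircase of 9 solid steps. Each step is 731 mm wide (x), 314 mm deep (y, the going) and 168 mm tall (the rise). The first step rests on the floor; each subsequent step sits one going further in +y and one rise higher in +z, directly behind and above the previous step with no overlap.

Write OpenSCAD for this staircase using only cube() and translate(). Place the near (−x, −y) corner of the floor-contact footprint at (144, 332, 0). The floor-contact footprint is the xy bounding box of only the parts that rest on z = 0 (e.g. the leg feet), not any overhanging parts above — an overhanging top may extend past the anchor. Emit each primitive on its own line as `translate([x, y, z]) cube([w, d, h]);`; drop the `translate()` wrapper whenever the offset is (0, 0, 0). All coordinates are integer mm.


translate([144, 332, 0]) cube([731, 314, 168]);
translate([144, 646, 168]) cube([731, 314, 168]);
translate([144, 960, 336]) cube([731, 314, 168]);
translate([144, 1274, 504]) cube([731, 314, 168]);
translate([144, 1588, 672]) cube([731, 314, 168]);
translate([144, 1902, 840]) cube([731, 314, 168]);
translate([144, 2216, 1008]) cube([731, 314, 168]);
translate([144, 2530, 1176]) cube([731, 314, 168]);
translate([144, 2844, 1344]) cube([731, 314, 168]);


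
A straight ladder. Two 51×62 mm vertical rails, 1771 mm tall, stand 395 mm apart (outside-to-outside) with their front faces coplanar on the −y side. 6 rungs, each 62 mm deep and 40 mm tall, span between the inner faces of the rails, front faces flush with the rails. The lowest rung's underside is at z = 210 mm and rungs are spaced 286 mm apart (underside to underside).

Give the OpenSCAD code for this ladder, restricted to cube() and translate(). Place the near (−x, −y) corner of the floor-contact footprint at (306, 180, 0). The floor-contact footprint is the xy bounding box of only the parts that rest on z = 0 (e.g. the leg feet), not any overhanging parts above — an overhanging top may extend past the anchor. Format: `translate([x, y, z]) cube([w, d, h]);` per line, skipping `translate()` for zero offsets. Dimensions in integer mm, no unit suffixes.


// rung span = 395 - 2*51 = 293
// rung[k] z = 210 + k*286
translate([306, 180, 0]) cube([51, 62, 1771]);
translate([650, 180, 0]) cube([51, 62, 1771]);
translate([357, 180, 210]) cube([293, 62, 40]);
translate([357, 180, 496]) cube([293, 62, 40]);
translate([357, 180, 782]) cube([293, 62, 40]);
translate([357, 180, 1068]) cube([293, 62, 40]);
translate([357, 180, 1354]) cube([293, 62, 40]);
translate([357, 180, 1640]) cube([293, 62, 40]);


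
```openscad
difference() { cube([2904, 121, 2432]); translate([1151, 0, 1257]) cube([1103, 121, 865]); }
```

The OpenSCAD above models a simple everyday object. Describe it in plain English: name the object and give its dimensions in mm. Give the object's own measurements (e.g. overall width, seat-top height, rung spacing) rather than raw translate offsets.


A wall 2904 mm long (x), 121 mm thick (y), 2432 mm tall, with a rectangular window opening cut through it. The opening is 1103 mm wide and 865 mm tall; its sill is at z = 1257 mm and its near (−x) edge is 1151 mm from the wall's −x end. The opening passes through the full wall thickness.


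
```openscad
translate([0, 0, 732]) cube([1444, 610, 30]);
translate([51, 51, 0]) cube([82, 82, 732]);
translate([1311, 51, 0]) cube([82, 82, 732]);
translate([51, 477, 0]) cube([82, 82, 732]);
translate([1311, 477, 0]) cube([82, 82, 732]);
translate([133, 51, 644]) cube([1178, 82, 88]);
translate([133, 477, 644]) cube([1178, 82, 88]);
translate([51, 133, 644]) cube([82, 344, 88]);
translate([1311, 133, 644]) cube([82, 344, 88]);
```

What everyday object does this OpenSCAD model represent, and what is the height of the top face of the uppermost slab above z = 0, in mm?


A table. The table height is 762 mm.

A 1444×610×30 slab sits at z = 732 on four 82 mm square posts — a table. The top surface is at 732 + 30 = 762 mm.


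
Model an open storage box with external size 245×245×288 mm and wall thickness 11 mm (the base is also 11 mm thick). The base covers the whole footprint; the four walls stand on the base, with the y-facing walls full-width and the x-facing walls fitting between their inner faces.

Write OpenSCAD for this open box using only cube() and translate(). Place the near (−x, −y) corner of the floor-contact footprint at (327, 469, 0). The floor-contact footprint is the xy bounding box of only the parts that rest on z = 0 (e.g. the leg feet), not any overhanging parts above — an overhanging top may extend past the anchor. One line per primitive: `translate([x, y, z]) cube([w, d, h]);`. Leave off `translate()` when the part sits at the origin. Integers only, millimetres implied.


translate([327, 469, 0]) cube([245, 245, 11]);
translate([327, 469, 11]) cube([245, 11, 277]);
translate([327, 703, 11]) cube([245, 11, 277]);
translate([327, 480, 11]) cube([11, 223, 277]);
translate([561, 480, 11]) cube([11, 223, 277]);


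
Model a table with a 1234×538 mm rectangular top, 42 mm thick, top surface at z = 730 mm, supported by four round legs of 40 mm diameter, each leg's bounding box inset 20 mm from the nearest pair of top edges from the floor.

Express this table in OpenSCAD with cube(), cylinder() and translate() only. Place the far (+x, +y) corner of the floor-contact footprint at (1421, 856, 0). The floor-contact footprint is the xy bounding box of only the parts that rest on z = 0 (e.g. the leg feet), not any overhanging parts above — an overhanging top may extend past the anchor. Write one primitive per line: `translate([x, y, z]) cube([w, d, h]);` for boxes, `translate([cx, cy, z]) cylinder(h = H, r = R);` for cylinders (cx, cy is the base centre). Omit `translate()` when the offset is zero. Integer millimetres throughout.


// leg_h = 730 - 42 = 688
translate([207, 338, 688]) cube([1234, 538, 42]);
translate([247, 378, 0]) cylinder(h = 688, r = 20);
translate([1401, 378, 0]) cylinder(h = 688, r = 20);
translate([247, 836, 0]) cylinder(h = 688, r = 20);
translate([1401, 836, 0]) cylinder(h = 688, r = 20);


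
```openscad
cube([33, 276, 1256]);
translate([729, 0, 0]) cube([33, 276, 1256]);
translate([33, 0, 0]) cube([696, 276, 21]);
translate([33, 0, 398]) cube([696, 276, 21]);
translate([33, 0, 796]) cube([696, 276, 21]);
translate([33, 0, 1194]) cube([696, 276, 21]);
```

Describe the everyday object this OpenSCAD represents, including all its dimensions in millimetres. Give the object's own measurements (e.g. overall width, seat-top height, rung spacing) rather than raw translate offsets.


An open bookshelf. Two side panels, each 33 mm thick, 276 mm deep and 1256 mm tall, stand 762 mm apart (outside-to-outside). Between them sit 4 shelves, each 21 mm thick and 276 mm deep, spanning the full gap between the sides. The bottom shelf rests on the floor (its underside at z = 0) and the clear gap between one shelf's top and the next shelf's underside is 377 mm.


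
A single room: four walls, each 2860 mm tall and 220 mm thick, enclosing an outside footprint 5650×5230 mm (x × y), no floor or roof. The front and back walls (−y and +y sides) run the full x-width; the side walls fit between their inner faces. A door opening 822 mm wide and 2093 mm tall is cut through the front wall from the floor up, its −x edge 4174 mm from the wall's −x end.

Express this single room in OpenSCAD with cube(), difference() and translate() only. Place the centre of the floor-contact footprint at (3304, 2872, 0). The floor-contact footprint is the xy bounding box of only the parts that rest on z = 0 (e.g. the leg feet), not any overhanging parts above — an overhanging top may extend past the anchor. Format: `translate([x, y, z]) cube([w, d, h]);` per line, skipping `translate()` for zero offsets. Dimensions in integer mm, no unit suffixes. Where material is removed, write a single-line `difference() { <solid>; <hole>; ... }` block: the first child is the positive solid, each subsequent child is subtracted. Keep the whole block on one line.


difference() { translate([479, 257, 0]) cube([5650, 220, 2860]); translate([4653, 257, 0]) cube([822, 220, 2093]); }
translate([479, 5267, 0]) cube([5650, 220, 2860]);
translate([479, 477, 0]) cube([220, 4790, 2860]);
translate([5909, 477, 0]) cube([220, 4790, 2860]);


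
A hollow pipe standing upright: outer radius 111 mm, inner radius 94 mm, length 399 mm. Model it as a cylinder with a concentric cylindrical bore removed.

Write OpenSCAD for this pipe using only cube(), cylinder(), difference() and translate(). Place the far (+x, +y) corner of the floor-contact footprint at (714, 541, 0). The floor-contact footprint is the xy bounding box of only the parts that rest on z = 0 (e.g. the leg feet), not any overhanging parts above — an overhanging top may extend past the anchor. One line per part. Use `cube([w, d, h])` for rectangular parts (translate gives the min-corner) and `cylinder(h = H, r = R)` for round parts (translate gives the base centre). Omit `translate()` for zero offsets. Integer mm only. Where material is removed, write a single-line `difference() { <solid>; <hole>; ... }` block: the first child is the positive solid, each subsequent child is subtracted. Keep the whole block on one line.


difference() { translate([603, 430, 0]) cylinder(h = 399, r = 111); translate([603, 430, 0]) cylinder(h = 399, r = 94); }


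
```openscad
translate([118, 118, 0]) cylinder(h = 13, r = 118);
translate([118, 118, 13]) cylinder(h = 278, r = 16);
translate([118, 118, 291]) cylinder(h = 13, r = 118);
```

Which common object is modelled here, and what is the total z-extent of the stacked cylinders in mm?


A spool. The overall height is 304 mm.

Three coaxial cylinders, large–small–large — a spool. Two 13 mm flanges and a 278 mm core give 13 + 278 + 13 = 304 mm.


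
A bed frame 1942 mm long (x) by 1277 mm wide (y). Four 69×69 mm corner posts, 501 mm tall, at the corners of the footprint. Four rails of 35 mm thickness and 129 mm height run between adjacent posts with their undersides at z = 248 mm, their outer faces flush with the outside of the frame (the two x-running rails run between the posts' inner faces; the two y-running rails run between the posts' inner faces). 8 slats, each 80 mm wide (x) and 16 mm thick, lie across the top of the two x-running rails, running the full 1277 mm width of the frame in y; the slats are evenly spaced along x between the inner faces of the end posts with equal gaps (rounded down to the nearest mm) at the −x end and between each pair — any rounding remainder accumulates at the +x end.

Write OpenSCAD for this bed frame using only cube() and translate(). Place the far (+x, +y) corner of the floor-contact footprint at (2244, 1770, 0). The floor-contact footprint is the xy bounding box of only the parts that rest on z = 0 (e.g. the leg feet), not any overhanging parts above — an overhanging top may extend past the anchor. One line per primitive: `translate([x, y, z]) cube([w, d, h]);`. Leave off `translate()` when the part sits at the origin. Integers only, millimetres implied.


translate([302, 493, 0]) cube([69, 69, 501]);
translate([302, 1701, 0]) cube([69, 69, 501]);
translate([2175, 493, 0]) cube([69, 69, 501]);
translate([2175, 1701, 0]) cube([69, 69, 501]);
translate([371, 493, 248]) cube([1804, 35, 129]);
translate([371, 1735, 248]) cube([1804, 35, 129]);
translate([302, 562, 248]) cube([35, 1139, 129]);
translate([2209, 562, 248]) cube([35, 1139, 129]);
translate([500, 493, 377]) cube([80, 1277, 16]);
translate([709, 493, 377]) cube([80, 1277, 16]);
translate([918, 493, 377]) cube([80, 1277, 16]);
translate([1127, 493, 377]) cube([80, 1277, 16]);
translate([1336, 493, 377]) cube([80, 1277, 16]);
translate([1545, 493, 377]) cube([80, 1277, 16]);
translate([1754, 493, 377]) cube([80, 1277, 16]);
translate([1963, 493, 377]) cube([80, 1277, 16]);


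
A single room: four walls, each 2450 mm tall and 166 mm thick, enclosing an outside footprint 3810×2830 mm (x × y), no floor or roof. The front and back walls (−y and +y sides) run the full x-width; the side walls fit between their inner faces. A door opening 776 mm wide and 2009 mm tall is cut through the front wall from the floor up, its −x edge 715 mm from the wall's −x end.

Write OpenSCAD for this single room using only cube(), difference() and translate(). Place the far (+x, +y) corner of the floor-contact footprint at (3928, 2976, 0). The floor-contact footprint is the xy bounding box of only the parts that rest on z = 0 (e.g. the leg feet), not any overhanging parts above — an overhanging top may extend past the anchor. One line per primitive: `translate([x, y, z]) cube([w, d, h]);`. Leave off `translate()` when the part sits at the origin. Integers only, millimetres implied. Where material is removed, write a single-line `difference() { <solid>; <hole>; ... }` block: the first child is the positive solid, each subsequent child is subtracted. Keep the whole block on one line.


difference() { translate([118, 146, 0]) cube([3810, 166, 2450]); translate([833, 146, 0]) cube([776, 166, 2009]); }
translate([118, 2810, 0]) cube([3810, 166, 2450]);
translate([118, 312, 0]) cube([166, 2498, 2450]);
translate([3762, 312, 0]) cube([166, 2498, 2450]);
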